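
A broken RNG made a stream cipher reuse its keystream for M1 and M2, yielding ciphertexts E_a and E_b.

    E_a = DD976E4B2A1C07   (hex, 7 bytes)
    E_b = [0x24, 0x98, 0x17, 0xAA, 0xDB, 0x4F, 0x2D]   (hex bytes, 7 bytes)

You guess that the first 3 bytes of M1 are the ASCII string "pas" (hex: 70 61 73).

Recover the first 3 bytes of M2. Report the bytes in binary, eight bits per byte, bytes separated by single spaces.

10001001 01101110 00001010

First, E_a ⊕ E_b = (M1 ⊕ K) ⊕ (M2 ⊕ K) = M1 ⊕ M2, so the key drops out. Then M2 = (M1 ⊕ M2) ⊕ M1 over the first 3 bytes.
byte 0: (dd xor 24) xor 70 = f9 xor 70 = 89
byte 1: (97 xor 98) xor 61 = 0f xor 61 = 6e
byte 2: (6e xor 17) xor 73 = 79 xor 73 = 0a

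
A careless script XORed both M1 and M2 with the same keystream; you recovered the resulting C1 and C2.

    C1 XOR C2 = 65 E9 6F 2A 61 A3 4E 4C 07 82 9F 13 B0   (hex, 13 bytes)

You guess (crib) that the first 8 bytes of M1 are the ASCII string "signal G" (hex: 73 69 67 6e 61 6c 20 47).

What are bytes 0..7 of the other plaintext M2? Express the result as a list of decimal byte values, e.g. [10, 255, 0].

[22, 128, 8, 68, 0, 207, 110, 11]

Since C1 ⊕ C2 = M1 ⊕ M2, XORing with the guessed M1 bytes yields the corresponding M2 bytes: M2 = (C1 ⊕ C2) ⊕ M1.
byte 0: 01100101 ^ 01110011 = 00010110
byte 1: 11101001 ^ 01101001 = 10000000
byte 2: 01101111 ^ 01100111 = 00001000
byte 3: 00101010 ^ 01101110 = 01000100
byte 4: 01100001 ^ 01100001 = 00000000
byte 5: 10100011 ^ 01101100 = 11001111
byte 6: 01001110 ^ 00100000 = 01101110
byte 7: 01001100 ^ 01000111 = 00001011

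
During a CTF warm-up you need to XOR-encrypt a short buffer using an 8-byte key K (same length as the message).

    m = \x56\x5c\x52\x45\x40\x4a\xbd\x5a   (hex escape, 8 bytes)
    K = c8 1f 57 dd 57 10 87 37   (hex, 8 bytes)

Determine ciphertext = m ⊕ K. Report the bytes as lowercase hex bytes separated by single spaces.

XOR is its own inverse, so applying the key byte-wise gives the result directly.
01010110 xor 11001000 = 10011110
01011100 xor 00011111 = 01000011
01010010 xor 01010111 = 00000101
01000101 xor 11011101 = 10011000
01000000 xor 01010111 = 00010111
01001010 xor 00010000 = 01011010
10111101 xor 10000111 = 00111010
01011010 xor 00110111 = 01101101

9e 43 05 98 17 5a 3a 6d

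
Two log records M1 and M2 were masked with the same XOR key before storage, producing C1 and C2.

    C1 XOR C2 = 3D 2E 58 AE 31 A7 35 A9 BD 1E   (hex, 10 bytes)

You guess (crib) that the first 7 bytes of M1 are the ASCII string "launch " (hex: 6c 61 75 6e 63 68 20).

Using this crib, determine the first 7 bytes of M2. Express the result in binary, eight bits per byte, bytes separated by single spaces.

Since C1 ⊕ C2 = M1 ⊕ M2, XORing with the guessed M1 bytes yields the corresponding M2 bytes: M2 = (C1 ⊕ C2) ⊕ M1.
3d ^ 6c = 51
2e ^ 61 = 4f
58 ^ 75 = 2d
ae ^ 6e = c0
31 ^ 63 = 52
a7 ^ 68 = cf
35 ^ 20 = 15

01010001 01001111 00101101 11000000 01010010 11001111 00010101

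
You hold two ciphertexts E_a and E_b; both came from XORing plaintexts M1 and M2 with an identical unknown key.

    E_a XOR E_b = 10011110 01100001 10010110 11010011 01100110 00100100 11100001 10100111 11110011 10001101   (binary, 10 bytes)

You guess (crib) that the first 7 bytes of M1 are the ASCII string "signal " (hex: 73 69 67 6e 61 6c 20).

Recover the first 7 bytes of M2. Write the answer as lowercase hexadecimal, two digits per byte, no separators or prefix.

Since E_a ⊕ E_b = M1 ⊕ M2, XORing with the guessed M1 bytes yields the corresponding M2 bytes: M2 = (E_a ⊕ E_b) ⊕ M1.
158 XOR 115 = 237
 97 XOR 105 =   8
150 XOR 103 = 241
211 XOR 110 = 189
102 XOR  97 =   7
 36 XOR 108 =  72
225 XOR  32 = 193

ed08f1bd0748c1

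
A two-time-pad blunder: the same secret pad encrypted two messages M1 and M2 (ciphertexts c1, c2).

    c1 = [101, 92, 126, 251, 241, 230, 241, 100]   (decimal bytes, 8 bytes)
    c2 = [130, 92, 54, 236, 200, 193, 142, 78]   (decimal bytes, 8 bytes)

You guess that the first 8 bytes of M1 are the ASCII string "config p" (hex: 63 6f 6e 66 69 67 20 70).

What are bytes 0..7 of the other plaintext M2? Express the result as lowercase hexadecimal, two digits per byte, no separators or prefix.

846f267150405f5a

First, c1 ⊕ c2 = (M1 ⊕ K) ⊕ (M2 ⊕ K) = M1 ⊕ M2, so the key drops out. Then M2 = (M1 ⊕ M2) ⊕ M1 over the first 8 bytes.
byte 0: (65 xor 82) xor 63 = e7 xor 63 = 84
byte 1: (5c xor 5c) xor 6f = 00 xor 6f = 6f
byte 2: (7e xor 36) xor 6e = 48 xor 6e = 26
byte 3: (fb xor ec) xor 66 = 17 xor 66 = 71
byte 4: (f1 xor c8) xor 69 = 39 xor 69 = 50
byte 5: (e6 xor c1) xor 67 = 27 xor 67 = 40
byte 6: (f1 xor 8e) xor 20 = 7f xor 20 = 5f
byte 7: (64 xor 4e) xor 70 = 2a xor 70 = 5a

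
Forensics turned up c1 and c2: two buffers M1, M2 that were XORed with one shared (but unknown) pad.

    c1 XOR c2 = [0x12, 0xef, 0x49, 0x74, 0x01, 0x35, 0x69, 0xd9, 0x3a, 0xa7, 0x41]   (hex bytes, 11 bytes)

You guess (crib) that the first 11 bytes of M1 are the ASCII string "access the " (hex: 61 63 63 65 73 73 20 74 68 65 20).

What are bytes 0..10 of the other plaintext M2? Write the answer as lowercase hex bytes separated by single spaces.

73 8c 2a 11 72 46 49 ad 52 c2 61

Since c1 ⊕ c2 = M1 ⊕ M2, XORing with the guessed M1 bytes yields the corresponding M2 bytes: M2 = (c1 ⊕ c2) ⊕ M1.
00010010 ⊕ 01100001 = 01110011
11101111 ⊕ 01100011 = 10001100
01001001 ⊕ 01100011 = 00101010
01110100 ⊕ 01100101 = 00010001
00000001 ⊕ 01110011 = 01110010
00110101 ⊕ 01110011 = 01000110
01101001 ⊕ 00100000 = 01001001
11011001 ⊕ 01110100 = 10101101
00111010 ⊕ 01101000 = 01010010
10100111 ⊕ 01100101 = 11000010
01000001 ⊕ 00100000 = 01100001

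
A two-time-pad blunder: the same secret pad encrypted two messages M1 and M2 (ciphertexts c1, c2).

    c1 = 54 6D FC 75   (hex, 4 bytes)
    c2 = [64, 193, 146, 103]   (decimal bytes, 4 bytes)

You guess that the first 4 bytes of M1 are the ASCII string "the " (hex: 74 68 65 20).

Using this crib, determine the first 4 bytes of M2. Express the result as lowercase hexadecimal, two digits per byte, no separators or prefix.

60c40b32

First, c1 ⊕ c2 = (M1 ⊕ K) ⊕ (M2 ⊕ K) = M1 ⊕ M2, so the key drops out. Then M2 = (M1 ⊕ M2) ⊕ M1 over the first 4 bytes.
byte 0: (54 ^ 40) ^ 74 = 14 ^ 74 = 60
byte 1: (6d ^ c1) ^ 68 = ac ^ 68 = c4
byte 2: (fc ^ 92) ^ 65 = 6e ^ 65 = 0b
byte 3: (75 ^ 67) ^ 20 = 12 ^ 20 = 32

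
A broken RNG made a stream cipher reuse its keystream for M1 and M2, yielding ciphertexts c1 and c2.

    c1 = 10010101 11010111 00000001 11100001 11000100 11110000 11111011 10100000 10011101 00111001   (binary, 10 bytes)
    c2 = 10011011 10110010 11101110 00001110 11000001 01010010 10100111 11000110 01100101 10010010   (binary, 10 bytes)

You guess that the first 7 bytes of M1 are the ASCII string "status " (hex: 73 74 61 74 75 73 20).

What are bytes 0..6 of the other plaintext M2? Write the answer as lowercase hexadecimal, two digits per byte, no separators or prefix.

7d118e9b70d17c

First, c1 ⊕ c2 = (M1 ⊕ K) ⊕ (M2 ⊕ K) = M1 ⊕ M2, so the key drops out. Then M2 = (M1 ⊕ M2) ⊕ M1 over the first 7 bytes.
byte 0: (95 ⊕ 9b) ⊕ 73 = 0e ⊕ 73 = 7d
byte 1: (d7 ⊕ b2) ⊕ 74 = 65 ⊕ 74 = 11
byte 2: (01 ⊕ ee) ⊕ 61 = ef ⊕ 61 = 8e
byte 3: (e1 ⊕ 0e) ⊕ 74 = ef ⊕ 74 = 9b
byte 4: (c4 ⊕ c1) ⊕ 75 = 05 ⊕ 75 = 70
byte 5: (f0 ⊕ 52) ⊕ 73 = a2 ⊕ 73 = d1
byte 6: (fb ⊕ a7) ⊕ 20 = 5c ⊕ 20 = 7c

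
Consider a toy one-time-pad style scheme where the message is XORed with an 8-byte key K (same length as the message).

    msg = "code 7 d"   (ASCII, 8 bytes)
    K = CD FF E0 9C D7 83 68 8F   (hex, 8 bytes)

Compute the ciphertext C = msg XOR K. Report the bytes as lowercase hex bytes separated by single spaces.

XOR is its own inverse, so applying the key byte-wise gives the result directly.
63 ^ cd = ae
6f ^ ff = 90
64 ^ e0 = 84
65 ^ 9c = f9
20 ^ d7 = f7
37 ^ 83 = b4
20 ^ 68 = 48
64 ^ 8f = eb

ae 90 84 f9 f7 b4 48 eb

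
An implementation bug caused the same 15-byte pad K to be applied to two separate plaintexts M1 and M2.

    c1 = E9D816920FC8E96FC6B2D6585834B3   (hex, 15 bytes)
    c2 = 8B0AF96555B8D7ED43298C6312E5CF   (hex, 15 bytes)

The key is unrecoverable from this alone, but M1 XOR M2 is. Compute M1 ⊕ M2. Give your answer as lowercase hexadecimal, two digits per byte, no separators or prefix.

62d2eff75a703e82859b5a3b4ad17c

c1 ⊕ c2 = (M1 ⊕ K) ⊕ (M2 ⊕ K) = M1 ⊕ M2 — the shared key cancels under XOR.
11101001 ^ 10001011 = 01100010
11011000 ^ 00001010 = 11010010
00010110 ^ 11111001 = 11101111
10010010 ^ 01100101 = 11110111
00001111 ^ 01010101 = 01011010
11001000 ^ 10111000 = 01110000
11101001 ^ 11010111 = 00111110
01101111 ^ 11101101 = 10000010
11000110 ^ 01000011 = 10000101
10110010 ^ 00101001 = 10011011
11010110 ^ 10001100 = 01011010
01011000 ^ 01100011 = 00111011
01011000 ^ 00010010 = 01001010
00110100 ^ 11100101 = 11010001
10110011 ^ 11001111 = 01111100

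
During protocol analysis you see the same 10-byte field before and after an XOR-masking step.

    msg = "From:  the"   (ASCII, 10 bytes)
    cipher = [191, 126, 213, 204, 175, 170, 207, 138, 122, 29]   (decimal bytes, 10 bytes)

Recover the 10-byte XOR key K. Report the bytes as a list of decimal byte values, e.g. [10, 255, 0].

[249, 12, 186, 161, 149, 138, 239, 254, 18, 120]

Since cipher = msg ⊕ K, XORing both sides with msg gives K = msg ⊕ cipher.
byte 0: 46 XOR bf = f9
byte 1: 72 XOR 7e = 0c
byte 2: 6f XOR d5 = ba
byte 3: 6d XOR cc = a1
byte 4: 3a XOR af = 95
byte 5: 20 XOR aa = 8a
byte 6: 20 XOR cf = ef
byte 7: 74 XOR 8a = fe
byte 8: 68 XOR 7a = 12
byte 9: 65 XOR 1d = 78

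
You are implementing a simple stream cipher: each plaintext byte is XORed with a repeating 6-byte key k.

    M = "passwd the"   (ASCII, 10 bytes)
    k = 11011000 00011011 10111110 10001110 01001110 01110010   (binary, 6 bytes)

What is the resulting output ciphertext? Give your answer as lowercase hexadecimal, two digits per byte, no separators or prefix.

The 6-byte key repeats, so the effective keystream is d8 1b be 8e 4e 72 d8 1b be 8e.
byte 0: 70 xor d8 = a8
byte 1: 61 xor 1b = 7a
byte 2: 73 xor be = cd
byte 3: 73 xor 8e = fd
byte 4: 77 xor 4e = 39
byte 5: 64 xor 72 = 16
byte 6: 20 xor d8 = f8
byte 7: 74 xor 1b = 6f
byte 8: 68 xor be = d6
byte 9: 65 xor 8e = eb

a87acdfd3916f86fd6eb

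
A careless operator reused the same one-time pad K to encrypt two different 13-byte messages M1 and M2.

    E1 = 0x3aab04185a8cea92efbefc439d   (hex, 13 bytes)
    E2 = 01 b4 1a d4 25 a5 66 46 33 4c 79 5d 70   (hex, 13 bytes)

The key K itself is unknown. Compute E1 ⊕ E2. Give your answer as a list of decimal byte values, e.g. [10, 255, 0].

[59, 31, 30, 204, 127, 41, 140, 212, 220, 242, 133, 30, 237]

E1 ⊕ E2 = (M1 ⊕ K) ⊕ (M2 ⊕ K) = M1 ⊕ M2 — the shared key cancels under XOR.
byte 0: 00111010 ⊕ 00000001 = 00111011
byte 1: 10101011 ⊕ 10110100 = 00011111
byte 2: 00000100 ⊕ 00011010 = 00011110
byte 3: 00011000 ⊕ 11010100 = 11001100
byte 4: 01011010 ⊕ 00100101 = 01111111
byte 5: 10001100 ⊕ 10100101 = 00101001
byte 6: 11101010 ⊕ 01100110 = 10001100
byte 7: 10010010 ⊕ 01000110 = 11010100
byte 8: 11101111 ⊕ 00110011 = 11011100
byte 9: 10111110 ⊕ 01001100 = 11110010
byte 10: 11111100 ⊕ 01111001 = 10000101
byte 11: 01000011 ⊕ 01011101 = 00011110
byte 12: 10011101 ⊕ 01110000 = 11101101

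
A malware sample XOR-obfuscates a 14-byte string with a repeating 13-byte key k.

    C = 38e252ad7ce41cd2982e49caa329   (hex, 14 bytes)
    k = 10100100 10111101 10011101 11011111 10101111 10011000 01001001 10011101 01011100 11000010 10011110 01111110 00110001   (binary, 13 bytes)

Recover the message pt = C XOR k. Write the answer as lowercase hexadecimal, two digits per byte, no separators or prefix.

The 13-byte key repeats, so the effective keystream is a4 bd 9d df af 98 49 9d 5c c2 9e 7e 31 a4.
byte 0:  56 XOR 164 = 156
byte 1: 226 XOR 189 =  95
byte 2:  82 XOR 157 = 207
byte 3: 173 XOR 223 = 114
byte 4: 124 XOR 175 = 211
byte 5: 228 XOR 152 = 124
byte 6:  28 XOR  73 =  85
byte 7: 210 XOR 157 =  79
byte 8: 152 XOR  92 = 196
byte 9:  46 XOR 194 = 236
byte 10:  73 XOR 158 = 215
byte 11: 202 XOR 126 = 180
byte 12: 163 XOR  49 = 146
byte 13:  41 XOR 164 = 141

9c5fcf72d37c554fc4ecd7b4928d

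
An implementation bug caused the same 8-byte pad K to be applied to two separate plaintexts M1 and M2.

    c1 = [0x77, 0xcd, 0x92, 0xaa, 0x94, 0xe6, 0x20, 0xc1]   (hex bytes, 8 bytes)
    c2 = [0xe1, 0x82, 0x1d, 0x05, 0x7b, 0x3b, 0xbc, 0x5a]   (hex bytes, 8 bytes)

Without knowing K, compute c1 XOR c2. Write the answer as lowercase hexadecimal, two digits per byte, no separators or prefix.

964f8fafefdd9c9b

c1 ⊕ c2 = (M1 ⊕ K) ⊕ (M2 ⊕ K) = M1 ⊕ M2 — the shared key cancels under XOR.
77 ⊕ e1 = 96
cd ⊕ 82 = 4f
92 ⊕ 1d = 8f
aa ⊕ 05 = af
94 ⊕ 7b = ef
e6 ⊕ 3b = dd
20 ⊕ bc = 9c
c1 ⊕ 5a = 9b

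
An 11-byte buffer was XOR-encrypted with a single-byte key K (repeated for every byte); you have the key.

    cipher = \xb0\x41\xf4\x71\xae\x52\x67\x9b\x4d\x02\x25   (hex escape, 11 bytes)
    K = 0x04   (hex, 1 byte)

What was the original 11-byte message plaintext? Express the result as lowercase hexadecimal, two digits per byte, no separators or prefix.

b445f075aa56639f490621

The 1-byte key repeats, so the effective keystream is 04 04 04 04 04 04 04 04 04 04 04.
byte 0: 176 ^   4 = 180
byte 1:  65 ^   4 =  69
byte 2: 244 ^   4 = 240
byte 3: 113 ^   4 = 117
byte 4: 174 ^   4 = 170
byte 5:  82 ^   4 =  86
byte 6: 103 ^   4 =  99
byte 7: 155 ^   4 = 159
byte 8:  77 ^   4 =  73
byte 9:   2 ^   4 =   6
byte 10:  37 ^   4 =  33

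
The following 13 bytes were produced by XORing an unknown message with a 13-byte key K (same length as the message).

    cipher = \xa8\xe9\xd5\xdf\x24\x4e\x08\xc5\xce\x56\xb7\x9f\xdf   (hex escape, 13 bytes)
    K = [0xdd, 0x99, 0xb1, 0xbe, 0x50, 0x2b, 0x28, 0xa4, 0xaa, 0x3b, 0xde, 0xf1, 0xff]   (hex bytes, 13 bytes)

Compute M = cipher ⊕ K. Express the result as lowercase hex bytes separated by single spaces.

byte 0: a8 XOR dd = 75
byte 1: e9 XOR 99 = 70
byte 2: d5 XOR b1 = 64
byte 3: df XOR be = 61
byte 4: 24 XOR 50 = 74
byte 5: 4e XOR 2b = 65
byte 6: 08 XOR 28 = 20
byte 7: c5 XOR a4 = 61
byte 8: ce XOR aa = 64
byte 9: 56 XOR 3b = 6d
byte 10: b7 XOR de = 69
byte 11: 9f XOR f1 = 6e
byte 12: df XOR ff = 20

75 70 64 61 74 65 20 61 64 6d 69 6e 20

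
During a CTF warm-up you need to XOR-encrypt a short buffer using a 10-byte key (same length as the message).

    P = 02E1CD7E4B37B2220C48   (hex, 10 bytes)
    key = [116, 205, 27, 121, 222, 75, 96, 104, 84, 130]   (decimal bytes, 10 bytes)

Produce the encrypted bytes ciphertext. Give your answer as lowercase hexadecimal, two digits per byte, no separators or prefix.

XOR is its own inverse, so applying the key byte-wise gives the result directly.
02 ^ 74 = 76
e1 ^ cd = 2c
cd ^ 1b = d6
7e ^ 79 = 07
4b ^ de = 95
37 ^ 4b = 7c
b2 ^ 60 = d2
22 ^ 68 = 4a
0c ^ 54 = 58
48 ^ 82 = ca

762cd607957cd24a58ca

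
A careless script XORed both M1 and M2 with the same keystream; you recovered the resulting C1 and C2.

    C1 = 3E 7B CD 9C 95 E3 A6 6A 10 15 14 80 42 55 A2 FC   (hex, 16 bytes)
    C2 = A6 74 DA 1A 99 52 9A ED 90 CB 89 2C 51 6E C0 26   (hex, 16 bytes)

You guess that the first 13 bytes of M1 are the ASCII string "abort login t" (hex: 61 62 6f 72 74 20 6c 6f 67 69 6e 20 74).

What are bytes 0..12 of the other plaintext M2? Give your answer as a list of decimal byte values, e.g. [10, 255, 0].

[249, 109, 120, 244, 120, 145, 80, 232, 231, 183, 243, 140, 103]

First, C1 ⊕ C2 = (M1 ⊕ K) ⊕ (M2 ⊕ K) = M1 ⊕ M2, so the key drops out. Then M2 = (M1 ⊕ M2) ⊕ M1 over the first 13 bytes.
byte 0: (3e XOR a6) XOR 61 = 98 XOR 61 = f9
byte 1: (7b XOR 74) XOR 62 = 0f XOR 62 = 6d
byte 2: (cd XOR da) XOR 6f = 17 XOR 6f = 78
byte 3: (9c XOR 1a) XOR 72 = 86 XOR 72 = f4
byte 4: (95 XOR 99) XOR 74 = 0c XOR 74 = 78
byte 5: (e3 XOR 52) XOR 20 = b1 XOR 20 = 91
byte 6: (a6 XOR 9a) XOR 6c = 3c XOR 6c = 50
byte 7: (6a XOR ed) XOR 6f = 87 XOR 6f = e8
byte 8: (10 XOR 90) XOR 67 = 80 XOR 67 = e7
byte 9: (15 XOR cb) XOR 69 = de XOR 69 = b7
byte 10: (14 XOR 89) XOR 6e = 9d XOR 6e = f3
byte 11: (80 XOR 2c) XOR 20 = ac XOR 20 = 8c
byte 12: (42 XOR 51) XOR 74 = 13 XOR 74 = 67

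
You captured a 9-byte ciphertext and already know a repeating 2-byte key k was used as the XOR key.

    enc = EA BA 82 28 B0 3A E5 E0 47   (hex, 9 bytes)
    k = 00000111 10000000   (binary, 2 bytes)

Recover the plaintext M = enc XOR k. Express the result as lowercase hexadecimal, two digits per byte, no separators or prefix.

The 2-byte key repeats, so the effective keystream is 07 80 07 80 07 80 07 80 07.
byte 0: ea ^ 07 = ed
byte 1: ba ^ 80 = 3a
byte 2: 82 ^ 07 = 85
byte 3: 28 ^ 80 = a8
byte 4: b0 ^ 07 = b7
byte 5: 3a ^ 80 = ba
byte 6: e5 ^ 07 = e2
byte 7: e0 ^ 80 = 60
byte 8: 47 ^ 07 = 40

ed3a85a8b7bae26040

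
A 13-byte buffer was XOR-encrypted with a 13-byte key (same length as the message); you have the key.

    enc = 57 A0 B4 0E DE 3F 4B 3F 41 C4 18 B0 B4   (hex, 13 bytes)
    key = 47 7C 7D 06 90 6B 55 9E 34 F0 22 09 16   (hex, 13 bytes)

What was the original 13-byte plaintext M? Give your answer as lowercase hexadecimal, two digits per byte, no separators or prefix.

10dcc9084e541ea175343ab9a2

XOR is its own inverse, so applying the key byte-wise gives the result directly.
 87 XOR  71 =  16
160 XOR 124 = 220
180 XOR 125 = 201
 14 XOR   6 =   8
222 XOR 144 =  78
 63 XOR 107 =  84
 75 XOR  85 =  30
 63 XOR 158 = 161
 65 XOR  52 = 117
196 XOR 240 =  52
 24 XOR  34 =  58
176 XOR   9 = 185
180 XOR  22 = 162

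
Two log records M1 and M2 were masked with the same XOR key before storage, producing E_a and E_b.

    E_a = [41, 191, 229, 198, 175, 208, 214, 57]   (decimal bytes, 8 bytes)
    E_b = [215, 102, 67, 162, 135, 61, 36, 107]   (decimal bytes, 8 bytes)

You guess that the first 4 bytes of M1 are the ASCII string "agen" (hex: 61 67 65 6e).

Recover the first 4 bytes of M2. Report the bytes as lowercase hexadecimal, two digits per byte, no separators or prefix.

9fbec30a

First, E_a ⊕ E_b = (M1 ⊕ K) ⊕ (M2 ⊕ K) = M1 ⊕ M2, so the key drops out. Then M2 = (M1 ⊕ M2) ⊕ M1 over the first 4 bytes.
byte 0: (29 ^ d7) ^ 61 = fe ^ 61 = 9f
byte 1: (bf ^ 66) ^ 67 = d9 ^ 67 = be
byte 2: (e5 ^ 43) ^ 65 = a6 ^ 65 = c3
byte 3: (c6 ^ a2) ^ 6e = 64 ^ 6e = 0a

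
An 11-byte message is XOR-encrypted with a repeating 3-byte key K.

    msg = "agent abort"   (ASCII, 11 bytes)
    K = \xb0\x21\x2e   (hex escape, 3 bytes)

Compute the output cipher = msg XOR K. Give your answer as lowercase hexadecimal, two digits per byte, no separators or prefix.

The 3-byte key repeats, so the effective keystream is b0 21 2e b0 21 2e b0 21 2e b0 21.
byte 0: 61 ^ b0 = d1
byte 1: 67 ^ 21 = 46
byte 2: 65 ^ 2e = 4b
byte 3: 6e ^ b0 = de
byte 4: 74 ^ 21 = 55
byte 5: 20 ^ 2e = 0e
byte 6: 61 ^ b0 = d1
byte 7: 62 ^ 21 = 43
byte 8: 6f ^ 2e = 41
byte 9: 72 ^ b0 = c2
byte 10: 74 ^ 21 = 55

d1464bde550ed14341c255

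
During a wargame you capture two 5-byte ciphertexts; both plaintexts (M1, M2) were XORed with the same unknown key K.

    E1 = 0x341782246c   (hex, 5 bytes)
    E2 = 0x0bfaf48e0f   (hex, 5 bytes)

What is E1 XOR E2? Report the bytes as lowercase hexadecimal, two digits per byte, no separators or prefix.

E1 ⊕ E2 = (M1 ⊕ K) ⊕ (M2 ⊕ K) = M1 ⊕ M2 — the shared key cancels under XOR.
byte 0:  52 ⊕  11 =  63
byte 1:  23 ⊕ 250 = 237
byte 2: 130 ⊕ 244 = 118
byte 3:  36 ⊕ 142 = 170
byte 4: 108 ⊕  15 =  99

3fed76aa63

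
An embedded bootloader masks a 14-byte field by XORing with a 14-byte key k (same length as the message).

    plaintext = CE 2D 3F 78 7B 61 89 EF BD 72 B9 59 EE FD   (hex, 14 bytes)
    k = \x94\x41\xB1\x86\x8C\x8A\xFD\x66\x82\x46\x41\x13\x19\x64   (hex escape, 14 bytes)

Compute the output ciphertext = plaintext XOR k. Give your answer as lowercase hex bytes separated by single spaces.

XOR is its own inverse, so applying the key byte-wise gives the result directly.
byte 0: ce xor 94 = 5a
byte 1: 2d xor 41 = 6c
byte 2: 3f xor b1 = 8e
byte 3: 78 xor 86 = fe
byte 4: 7b xor 8c = f7
byte 5: 61 xor 8a = eb
byte 6: 89 xor fd = 74
byte 7: ef xor 66 = 89
byte 8: bd xor 82 = 3f
byte 9: 72 xor 46 = 34
byte 10: b9 xor 41 = f8
byte 11: 59 xor 13 = 4a
byte 12: ee xor 19 = f7
byte 13: fd xor 64 = 99

5a 6c 8e fe f7 eb 74 89 3f 34 f8 4a f7 99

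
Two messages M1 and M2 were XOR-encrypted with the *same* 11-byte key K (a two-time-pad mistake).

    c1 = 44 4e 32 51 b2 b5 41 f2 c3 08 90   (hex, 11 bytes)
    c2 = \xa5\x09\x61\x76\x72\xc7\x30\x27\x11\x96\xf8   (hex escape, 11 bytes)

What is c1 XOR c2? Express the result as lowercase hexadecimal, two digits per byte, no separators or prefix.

c1 ⊕ c2 = (M1 ⊕ K) ⊕ (M2 ⊕ K) = M1 ⊕ M2 — the shared key cancels under XOR.
01000100 xor 10100101 = 11100001
01001110 xor 00001001 = 01000111
00110010 xor 01100001 = 01010011
01010001 xor 01110110 = 00100111
10110010 xor 01110010 = 11000000
10110101 xor 11000111 = 01110010
01000001 xor 00110000 = 01110001
11110010 xor 00100111 = 11010101
11000011 xor 00010001 = 11010010
00001000 xor 10010110 = 10011110
10010000 xor 11111000 = 01101000

e1475327c07271d5d29e68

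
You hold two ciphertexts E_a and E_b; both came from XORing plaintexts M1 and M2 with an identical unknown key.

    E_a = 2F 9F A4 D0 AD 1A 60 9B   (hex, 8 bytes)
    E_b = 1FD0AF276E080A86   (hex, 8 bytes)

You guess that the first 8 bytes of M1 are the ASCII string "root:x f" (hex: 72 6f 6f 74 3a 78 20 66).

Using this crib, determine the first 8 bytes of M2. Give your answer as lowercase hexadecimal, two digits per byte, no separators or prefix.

42206483f96a4a7b

First, E_a ⊕ E_b = (M1 ⊕ K) ⊕ (M2 ⊕ K) = M1 ⊕ M2, so the key drops out. Then M2 = (M1 ⊕ M2) ⊕ M1 over the first 8 bytes.
byte 0: (2f ⊕ 1f) ⊕ 72 = 30 ⊕ 72 = 42
byte 1: (9f ⊕ d0) ⊕ 6f = 4f ⊕ 6f = 20
byte 2: (a4 ⊕ af) ⊕ 6f = 0b ⊕ 6f = 64
byte 3: (d0 ⊕ 27) ⊕ 74 = f7 ⊕ 74 = 83
byte 4: (ad ⊕ 6e) ⊕ 3a = c3 ⊕ 3a = f9
byte 5: (1a ⊕ 08) ⊕ 78 = 12 ⊕ 78 = 6a
byte 6: (60 ⊕ 0a) ⊕ 20 = 6a ⊕ 20 = 4a
byte 7: (9b ⊕ 86) ⊕ 66 = 1d ⊕ 66 = 7b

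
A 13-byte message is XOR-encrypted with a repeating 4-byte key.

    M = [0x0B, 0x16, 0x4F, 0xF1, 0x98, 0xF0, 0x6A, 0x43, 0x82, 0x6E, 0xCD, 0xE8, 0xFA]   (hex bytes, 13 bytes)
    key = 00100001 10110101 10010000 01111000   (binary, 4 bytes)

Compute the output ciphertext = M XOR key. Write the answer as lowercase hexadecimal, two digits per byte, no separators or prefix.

2aa3df89b945fa3ba3db5d90db

The 4-byte key repeats, so the effective keystream is 21 b5 90 78 21 b5 90 78 21 b5 90 78 21.
byte 0:  11 xor  33 =  42
byte 1:  22 xor 181 = 163
byte 2:  79 xor 144 = 223
byte 3: 241 xor 120 = 137
byte 4: 152 xor  33 = 185
byte 5: 240 xor 181 =  69
byte 6: 106 xor 144 = 250
byte 7:  67 xor 120 =  59
byte 8: 130 xor  33 = 163
byte 9: 110 xor 181 = 219
byte 10: 205 xor 144 =  93
byte 11: 232 xor 120 = 144
byte 12: 250 xor  33 = 219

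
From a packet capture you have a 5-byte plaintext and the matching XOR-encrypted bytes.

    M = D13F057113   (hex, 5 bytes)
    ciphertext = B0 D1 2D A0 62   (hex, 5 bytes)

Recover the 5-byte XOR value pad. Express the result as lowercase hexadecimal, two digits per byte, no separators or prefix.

Since ciphertext = M ⊕ pad, XORing both sides with M gives pad = M ⊕ ciphertext.
11010001 XOR 10110000 = 01100001
00111111 XOR 11010001 = 11101110
00000101 XOR 00101101 = 00101000
01110001 XOR 10100000 = 11010001
00010011 XOR 01100010 = 01110001

61ee28d171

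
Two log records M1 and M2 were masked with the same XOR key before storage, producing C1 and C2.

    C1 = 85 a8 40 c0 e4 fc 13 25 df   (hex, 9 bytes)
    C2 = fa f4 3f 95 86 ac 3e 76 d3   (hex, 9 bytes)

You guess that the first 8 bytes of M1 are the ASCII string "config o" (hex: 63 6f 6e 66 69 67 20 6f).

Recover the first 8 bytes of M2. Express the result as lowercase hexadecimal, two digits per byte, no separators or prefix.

1c3311330b370d3c

First, C1 ⊕ C2 = (M1 ⊕ K) ⊕ (M2 ⊕ K) = M1 ⊕ M2, so the key drops out. Then M2 = (M1 ⊕ M2) ⊕ M1 over the first 8 bytes.
byte 0: (85 ⊕ fa) ⊕ 63 = 7f ⊕ 63 = 1c
byte 1: (a8 ⊕ f4) ⊕ 6f = 5c ⊕ 6f = 33
byte 2: (40 ⊕ 3f) ⊕ 6e = 7f ⊕ 6e = 11
byte 3: (c0 ⊕ 95) ⊕ 66 = 55 ⊕ 66 = 33
byte 4: (e4 ⊕ 86) ⊕ 69 = 62 ⊕ 69 = 0b
byte 5: (fc ⊕ ac) ⊕ 67 = 50 ⊕ 67 = 37
byte 6: (13 ⊕ 3e) ⊕ 20 = 2d ⊕ 20 = 0d
byte 7: (25 ⊕ 76) ⊕ 6f = 53 ⊕ 6f = 3c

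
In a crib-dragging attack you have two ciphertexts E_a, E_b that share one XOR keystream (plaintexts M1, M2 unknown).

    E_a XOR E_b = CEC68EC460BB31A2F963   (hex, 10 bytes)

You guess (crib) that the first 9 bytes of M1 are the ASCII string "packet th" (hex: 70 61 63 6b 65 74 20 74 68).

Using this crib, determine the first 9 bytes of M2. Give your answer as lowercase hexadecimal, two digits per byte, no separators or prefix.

bea7edaf05cf11d691

Since E_a ⊕ E_b = M1 ⊕ M2, XORing with the guessed M1 bytes yields the corresponding M2 bytes: M2 = (E_a ⊕ E_b) ⊕ M1.
ce ^ 70 = be
c6 ^ 61 = a7
8e ^ 63 = ed
c4 ^ 6b = af
60 ^ 65 = 05
bb ^ 74 = cf
31 ^ 20 = 11
a2 ^ 74 = d6
f9 ^ 68 = 91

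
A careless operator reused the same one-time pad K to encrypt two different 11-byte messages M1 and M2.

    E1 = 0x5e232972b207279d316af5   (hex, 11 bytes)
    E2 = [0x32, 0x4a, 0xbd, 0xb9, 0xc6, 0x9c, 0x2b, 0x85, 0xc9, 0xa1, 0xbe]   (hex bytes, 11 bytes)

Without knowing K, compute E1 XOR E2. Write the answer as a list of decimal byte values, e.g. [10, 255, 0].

[108, 105, 148, 203, 116, 155, 12, 24, 248, 203, 75]

E1 ⊕ E2 = (M1 ⊕ K) ⊕ (M2 ⊕ K) = M1 ⊕ M2 — the shared key cancels under XOR.
 94 xor  50 = 108
 35 xor  74 = 105
 41 xor 189 = 148
114 xor 185 = 203
178 xor 198 = 116
  7 xor 156 = 155
 39 xor  43 =  12
157 xor 133 =  24
 49 xor 201 = 248
106 xor 161 = 203
245 xor 190 =  75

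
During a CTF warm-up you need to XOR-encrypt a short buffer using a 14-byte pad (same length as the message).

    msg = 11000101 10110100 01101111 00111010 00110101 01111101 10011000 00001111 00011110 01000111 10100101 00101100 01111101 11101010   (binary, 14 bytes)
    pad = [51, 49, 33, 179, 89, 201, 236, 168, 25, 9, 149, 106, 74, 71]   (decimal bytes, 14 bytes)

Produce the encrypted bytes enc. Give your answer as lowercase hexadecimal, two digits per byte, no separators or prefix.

11000101 ^ 00110011 = 11110110
10110100 ^ 00110001 = 10000101
01101111 ^ 00100001 = 01001110
00111010 ^ 10110011 = 10001001
00110101 ^ 01011001 = 01101100
01111101 ^ 11001001 = 10110100
10011000 ^ 11101100 = 01110100
00001111 ^ 10101000 = 10100111
00011110 ^ 00011001 = 00000111
01000111 ^ 00001001 = 01001110
10100101 ^ 10010101 = 00110000
00101100 ^ 01101010 = 01000110
01111101 ^ 01001010 = 00110111
11101010 ^ 01000111 = 10101101

f6854e896cb474a7074e304637ad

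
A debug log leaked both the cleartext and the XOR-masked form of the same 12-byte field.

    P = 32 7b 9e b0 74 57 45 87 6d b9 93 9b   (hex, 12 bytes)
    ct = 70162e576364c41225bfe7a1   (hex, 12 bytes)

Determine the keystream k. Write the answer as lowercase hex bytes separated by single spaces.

Since ct = P ⊕ k, XORing both sides with P gives k = P ⊕ ct.
00110010 xor 01110000 = 01000010
01111011 xor 00010110 = 01101101
10011110 xor 00101110 = 10110000
10110000 xor 01010111 = 11100111
01110100 xor 01100011 = 00010111
01010111 xor 01100100 = 00110011
01000101 xor 11000100 = 10000001
10000111 xor 00010010 = 10010101
01101101 xor 00100101 = 01001000
10111001 xor 10111111 = 00000110
10010011 xor 11100111 = 01110100
10011011 xor 10100001 = 00111010

42 6d b0 e7 17 33 81 95 48 06 74 3a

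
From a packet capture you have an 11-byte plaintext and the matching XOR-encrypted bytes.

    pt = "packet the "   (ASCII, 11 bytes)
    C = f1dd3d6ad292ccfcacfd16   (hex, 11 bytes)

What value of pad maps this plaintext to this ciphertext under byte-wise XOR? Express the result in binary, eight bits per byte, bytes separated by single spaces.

Since C = pt ⊕ pad, XORing both sides with pt gives pad = pt ⊕ C.
byte 0: 70 xor f1 = 81
byte 1: 61 xor dd = bc
byte 2: 63 xor 3d = 5e
byte 3: 6b xor 6a = 01
byte 4: 65 xor d2 = b7
byte 5: 74 xor 92 = e6
byte 6: 20 xor cc = ec
byte 7: 74 xor fc = 88
byte 8: 68 xor ac = c4
byte 9: 65 xor fd = 98
byte 10: 20 xor 16 = 36

10000001 10111100 01011110 00000001 10110111 11100110 11101100 10001000 11000100 10011000 00110110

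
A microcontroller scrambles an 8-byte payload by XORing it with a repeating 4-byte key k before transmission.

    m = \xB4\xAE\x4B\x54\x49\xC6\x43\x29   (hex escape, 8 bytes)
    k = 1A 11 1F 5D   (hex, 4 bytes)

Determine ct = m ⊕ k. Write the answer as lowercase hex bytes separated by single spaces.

ae bf 54 09 53 d7 5c 74

The 4-byte key repeats, so the effective keystream is 1a 11 1f 5d 1a 11 1f 5d.
byte 0: 10110100 ⊕ 00011010 = 10101110
byte 1: 10101110 ⊕ 00010001 = 10111111
byte 2: 01001011 ⊕ 00011111 = 01010100
byte 3: 01010100 ⊕ 01011101 = 00001001
byte 4: 01001001 ⊕ 00011010 = 01010011
byte 5: 11000110 ⊕ 00010001 = 11010111
byte 6: 01000011 ⊕ 00011111 = 01011100
byte 7: 00101001 ⊕ 01011101 = 01110100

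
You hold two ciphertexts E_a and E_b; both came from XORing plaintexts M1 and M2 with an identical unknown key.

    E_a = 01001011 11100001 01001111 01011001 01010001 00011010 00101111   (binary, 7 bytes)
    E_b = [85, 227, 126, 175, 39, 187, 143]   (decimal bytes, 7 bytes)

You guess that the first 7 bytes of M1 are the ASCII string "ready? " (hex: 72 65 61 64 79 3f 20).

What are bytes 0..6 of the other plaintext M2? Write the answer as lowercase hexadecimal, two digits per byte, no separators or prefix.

6c6750920f9e80

First, E_a ⊕ E_b = (M1 ⊕ K) ⊕ (M2 ⊕ K) = M1 ⊕ M2, so the key drops out. Then M2 = (M1 ⊕ M2) ⊕ M1 over the first 7 bytes.
byte 0: (4b ^ 55) ^ 72 = 1e ^ 72 = 6c
byte 1: (e1 ^ e3) ^ 65 = 02 ^ 65 = 67
byte 2: (4f ^ 7e) ^ 61 = 31 ^ 61 = 50
byte 3: (59 ^ af) ^ 64 = f6 ^ 64 = 92
byte 4: (51 ^ 27) ^ 79 = 76 ^ 79 = 0f
byte 5: (1a ^ bb) ^ 3f = a1 ^ 3f = 9e
byte 6: (2f ^ 8f) ^ 20 = a0 ^ 20 = 80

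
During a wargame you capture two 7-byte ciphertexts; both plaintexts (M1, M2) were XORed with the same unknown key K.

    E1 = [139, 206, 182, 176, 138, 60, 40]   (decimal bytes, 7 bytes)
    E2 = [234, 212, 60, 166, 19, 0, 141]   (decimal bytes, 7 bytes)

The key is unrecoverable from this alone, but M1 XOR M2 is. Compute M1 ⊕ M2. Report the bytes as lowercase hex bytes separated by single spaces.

61 1a 8a 16 99 3c a5

E1 ⊕ E2 = (M1 ⊕ K) ⊕ (M2 ⊕ K) = M1 ⊕ M2 — the shared key cancels under XOR.
byte 0: 10001011 XOR 11101010 = 01100001
byte 1: 11001110 XOR 11010100 = 00011010
byte 2: 10110110 XOR 00111100 = 10001010
byte 3: 10110000 XOR 10100110 = 00010110
byte 4: 10001010 XOR 00010011 = 10011001
byte 5: 00111100 XOR 00000000 = 00111100
byte 6: 00101000 XOR 10001101 = 10100101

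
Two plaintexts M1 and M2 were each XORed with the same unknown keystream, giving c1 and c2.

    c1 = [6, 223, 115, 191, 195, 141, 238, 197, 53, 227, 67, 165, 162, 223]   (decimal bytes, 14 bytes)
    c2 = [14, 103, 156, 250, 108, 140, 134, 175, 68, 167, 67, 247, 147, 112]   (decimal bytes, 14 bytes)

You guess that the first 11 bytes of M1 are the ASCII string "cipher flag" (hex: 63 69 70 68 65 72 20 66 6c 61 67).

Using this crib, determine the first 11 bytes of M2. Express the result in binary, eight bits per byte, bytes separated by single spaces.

01101011 11010001 10011111 00101101 11001010 01110011 01001000 00001100 00011101 00100101 01100111

First, c1 ⊕ c2 = (M1 ⊕ K) ⊕ (M2 ⊕ K) = M1 ⊕ M2, so the key drops out. Then M2 = (M1 ⊕ M2) ⊕ M1 over the first 11 bytes.
byte 0: (06 ⊕ 0e) ⊕ 63 = 08 ⊕ 63 = 6b
byte 1: (df ⊕ 67) ⊕ 69 = b8 ⊕ 69 = d1
byte 2: (73 ⊕ 9c) ⊕ 70 = ef ⊕ 70 = 9f
byte 3: (bf ⊕ fa) ⊕ 68 = 45 ⊕ 68 = 2d
byte 4: (c3 ⊕ 6c) ⊕ 65 = af ⊕ 65 = ca
byte 5: (8d ⊕ 8c) ⊕ 72 = 01 ⊕ 72 = 73
byte 6: (ee ⊕ 86) ⊕ 20 = 68 ⊕ 20 = 48
byte 7: (c5 ⊕ af) ⊕ 66 = 6a ⊕ 66 = 0c
byte 8: (35 ⊕ 44) ⊕ 6c = 71 ⊕ 6c = 1d
byte 9: (e3 ⊕ a7) ⊕ 61 = 44 ⊕ 61 = 25
byte 10: (43 ⊕ 43) ⊕ 67 = 00 ⊕ 67 = 67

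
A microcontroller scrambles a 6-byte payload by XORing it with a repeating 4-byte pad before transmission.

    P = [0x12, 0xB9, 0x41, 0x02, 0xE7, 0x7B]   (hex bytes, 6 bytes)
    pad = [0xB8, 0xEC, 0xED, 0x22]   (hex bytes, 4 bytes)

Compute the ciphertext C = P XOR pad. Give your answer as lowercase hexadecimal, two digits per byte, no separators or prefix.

aa55ac205f97

The 4-byte key repeats, so the effective keystream is b8 ec ed 22 b8 ec.
byte 0: 12 ⊕ b8 = aa
byte 1: b9 ⊕ ec = 55
byte 2: 41 ⊕ ed = ac
byte 3: 02 ⊕ 22 = 20
byte 4: e7 ⊕ b8 = 5f
byte 5: 7b ⊕ ec = 97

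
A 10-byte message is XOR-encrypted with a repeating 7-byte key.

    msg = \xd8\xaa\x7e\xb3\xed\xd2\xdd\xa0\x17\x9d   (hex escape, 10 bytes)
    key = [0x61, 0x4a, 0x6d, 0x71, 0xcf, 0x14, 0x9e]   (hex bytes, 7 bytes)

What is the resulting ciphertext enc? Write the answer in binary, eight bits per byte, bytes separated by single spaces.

The 7-byte key repeats, so the effective keystream is 61 4a 6d 71 cf 14 9e 61 4a 6d.
byte 0: d8 xor 61 = b9
byte 1: aa xor 4a = e0
byte 2: 7e xor 6d = 13
byte 3: b3 xor 71 = c2
byte 4: ed xor cf = 22
byte 5: d2 xor 14 = c6
byte 6: dd xor 9e = 43
byte 7: a0 xor 61 = c1
byte 8: 17 xor 4a = 5d
byte 9: 9d xor 6d = f0

10111001 11100000 00010011 11000010 00100010 11000110 01000011 11000001 01011101 11110000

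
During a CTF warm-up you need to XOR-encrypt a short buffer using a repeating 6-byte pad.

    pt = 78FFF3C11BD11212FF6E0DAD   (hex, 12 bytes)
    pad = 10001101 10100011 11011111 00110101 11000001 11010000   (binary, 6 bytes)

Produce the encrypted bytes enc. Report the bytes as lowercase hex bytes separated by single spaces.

f5 5c 2c f4 da 01 9f b1 20 5b cc 7d

The 6-byte key repeats, so the effective keystream is 8d a3 df 35 c1 d0 8d a3 df 35 c1 d0.
byte 0: 78 xor 8d = f5
byte 1: ff xor a3 = 5c
byte 2: f3 xor df = 2c
byte 3: c1 xor 35 = f4
byte 4: 1b xor c1 = da
byte 5: d1 xor d0 = 01
byte 6: 12 xor 8d = 9f
byte 7: 12 xor a3 = b1
byte 8: ff xor df = 20
byte 9: 6e xor 35 = 5b
byte 10: 0d xor c1 = cc
byte 11: ad xor d0 = 7d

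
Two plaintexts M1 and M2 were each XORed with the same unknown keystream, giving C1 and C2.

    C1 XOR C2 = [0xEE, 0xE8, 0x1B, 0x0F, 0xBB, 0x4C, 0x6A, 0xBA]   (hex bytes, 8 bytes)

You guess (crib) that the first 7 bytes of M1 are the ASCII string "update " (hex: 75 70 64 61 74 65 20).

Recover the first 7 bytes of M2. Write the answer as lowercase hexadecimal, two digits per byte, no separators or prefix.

Since C1 ⊕ C2 = M1 ⊕ M2, XORing with the guessed M1 bytes yields the corresponding M2 bytes: M2 = (C1 ⊕ C2) ⊕ M1.
ee xor 75 = 9b
e8 xor 70 = 98
1b xor 64 = 7f
0f xor 61 = 6e
bb xor 74 = cf
4c xor 65 = 29
6a xor 20 = 4a

9b987f6ecf294a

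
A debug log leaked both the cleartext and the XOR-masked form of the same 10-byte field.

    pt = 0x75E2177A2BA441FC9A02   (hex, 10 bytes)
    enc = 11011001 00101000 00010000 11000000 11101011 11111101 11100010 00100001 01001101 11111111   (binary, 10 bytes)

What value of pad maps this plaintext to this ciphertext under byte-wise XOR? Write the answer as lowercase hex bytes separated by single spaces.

Since enc = pt ⊕ pad, XORing both sides with pt gives pad = pt ⊕ enc.
byte 0: 75 XOR d9 = ac
byte 1: e2 XOR 28 = ca
byte 2: 17 XOR 10 = 07
byte 3: 7a XOR c0 = ba
byte 4: 2b XOR eb = c0
byte 5: a4 XOR fd = 59
byte 6: 41 XOR e2 = a3
byte 7: fc XOR 21 = dd
byte 8: 9a XOR 4d = d7
byte 9: 02 XOR ff = fd

ac ca 07 ba c0 59 a3 dd d7 fd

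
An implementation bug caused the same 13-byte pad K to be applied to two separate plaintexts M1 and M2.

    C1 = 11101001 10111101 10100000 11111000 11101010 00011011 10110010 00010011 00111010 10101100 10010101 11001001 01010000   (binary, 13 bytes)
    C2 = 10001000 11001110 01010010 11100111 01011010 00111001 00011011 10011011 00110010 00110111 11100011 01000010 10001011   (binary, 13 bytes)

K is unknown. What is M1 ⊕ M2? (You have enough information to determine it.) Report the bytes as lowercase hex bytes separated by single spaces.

C1 ⊕ C2 = (M1 ⊕ K) ⊕ (M2 ⊕ K) = M1 ⊕ M2 — the shared key cancels under XOR.
e9 xor 88 = 61
bd xor ce = 73
a0 xor 52 = f2
f8 xor e7 = 1f
ea xor 5a = b0
1b xor 39 = 22
b2 xor 1b = a9
13 xor 9b = 88
3a xor 32 = 08
ac xor 37 = 9b
95 xor e3 = 76
c9 xor 42 = 8b
50 xor 8b = db

61 73 f2 1f b0 22 a9 88 08 9b 76 8b db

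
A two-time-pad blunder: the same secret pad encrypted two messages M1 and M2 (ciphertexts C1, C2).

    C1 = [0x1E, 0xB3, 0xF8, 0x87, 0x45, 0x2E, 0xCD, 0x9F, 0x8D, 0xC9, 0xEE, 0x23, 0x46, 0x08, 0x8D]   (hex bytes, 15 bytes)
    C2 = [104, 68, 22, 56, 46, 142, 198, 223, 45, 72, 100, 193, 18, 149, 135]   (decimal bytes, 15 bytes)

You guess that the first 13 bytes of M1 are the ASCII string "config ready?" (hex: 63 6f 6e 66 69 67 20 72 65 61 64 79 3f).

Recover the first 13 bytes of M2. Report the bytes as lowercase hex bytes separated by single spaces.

15 98 80 d9 02 c7 2b 32 c5 e0 ee 9b 6b

First, C1 ⊕ C2 = (M1 ⊕ K) ⊕ (M2 ⊕ K) = M1 ⊕ M2, so the key drops out. Then M2 = (M1 ⊕ M2) ⊕ M1 over the first 13 bytes.
byte 0: (1e XOR 68) XOR 63 = 76 XOR 63 = 15
byte 1: (b3 XOR 44) XOR 6f = f7 XOR 6f = 98
byte 2: (f8 XOR 16) XOR 6e = ee XOR 6e = 80
byte 3: (87 XOR 38) XOR 66 = bf XOR 66 = d9
byte 4: (45 XOR 2e) XOR 69 = 6b XOR 69 = 02
byte 5: (2e XOR 8e) XOR 67 = a0 XOR 67 = c7
byte 6: (cd XOR c6) XOR 20 = 0b XOR 20 = 2b
byte 7: (9f XOR df) XOR 72 = 40 XOR 72 = 32
byte 8: (8d XOR 2d) XOR 65 = a0 XOR 65 = c5
byte 9: (c9 XOR 48) XOR 61 = 81 XOR 61 = e0
byte 10: (ee XOR 64) XOR 64 = 8a XOR 64 = ee
byte 11: (23 XOR c1) XOR 79 = e2 XOR 79 = 9b
byte 12: (46 XOR 12) XOR 3f = 54 XOR 3f = 6b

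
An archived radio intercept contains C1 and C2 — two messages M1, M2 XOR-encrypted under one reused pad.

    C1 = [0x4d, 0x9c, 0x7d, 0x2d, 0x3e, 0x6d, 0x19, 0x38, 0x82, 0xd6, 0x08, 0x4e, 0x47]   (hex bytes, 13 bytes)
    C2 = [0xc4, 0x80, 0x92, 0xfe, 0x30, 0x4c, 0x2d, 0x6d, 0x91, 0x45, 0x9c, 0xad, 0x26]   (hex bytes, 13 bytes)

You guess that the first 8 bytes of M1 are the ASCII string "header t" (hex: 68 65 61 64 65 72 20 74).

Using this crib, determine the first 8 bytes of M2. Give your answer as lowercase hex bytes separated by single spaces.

First, C1 ⊕ C2 = (M1 ⊕ K) ⊕ (M2 ⊕ K) = M1 ⊕ M2, so the key drops out. Then M2 = (M1 ⊕ M2) ⊕ M1 over the first 8 bytes.
byte 0: (4d ⊕ c4) ⊕ 68 = 89 ⊕ 68 = e1
byte 1: (9c ⊕ 80) ⊕ 65 = 1c ⊕ 65 = 79
byte 2: (7d ⊕ 92) ⊕ 61 = ef ⊕ 61 = 8e
byte 3: (2d ⊕ fe) ⊕ 64 = d3 ⊕ 64 = b7
byte 4: (3e ⊕ 30) ⊕ 65 = 0e ⊕ 65 = 6b
byte 5: (6d ⊕ 4c) ⊕ 72 = 21 ⊕ 72 = 53
byte 6: (19 ⊕ 2d) ⊕ 20 = 34 ⊕ 20 = 14
byte 7: (38 ⊕ 6d) ⊕ 74 = 55 ⊕ 74 = 21

e1 79 8e b7 6b 53 14 21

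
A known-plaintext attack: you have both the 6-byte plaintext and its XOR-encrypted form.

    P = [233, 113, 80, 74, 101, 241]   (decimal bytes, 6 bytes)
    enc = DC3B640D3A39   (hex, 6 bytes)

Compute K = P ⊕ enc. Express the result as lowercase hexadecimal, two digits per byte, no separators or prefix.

Since enc = P ⊕ K, XORing both sides with P gives K = P ⊕ enc.
byte 0: e9 XOR dc = 35
byte 1: 71 XOR 3b = 4a
byte 2: 50 XOR 64 = 34
byte 3: 4a XOR 0d = 47
byte 4: 65 XOR 3a = 5f
byte 5: f1 XOR 39 = c8

354a34475fc8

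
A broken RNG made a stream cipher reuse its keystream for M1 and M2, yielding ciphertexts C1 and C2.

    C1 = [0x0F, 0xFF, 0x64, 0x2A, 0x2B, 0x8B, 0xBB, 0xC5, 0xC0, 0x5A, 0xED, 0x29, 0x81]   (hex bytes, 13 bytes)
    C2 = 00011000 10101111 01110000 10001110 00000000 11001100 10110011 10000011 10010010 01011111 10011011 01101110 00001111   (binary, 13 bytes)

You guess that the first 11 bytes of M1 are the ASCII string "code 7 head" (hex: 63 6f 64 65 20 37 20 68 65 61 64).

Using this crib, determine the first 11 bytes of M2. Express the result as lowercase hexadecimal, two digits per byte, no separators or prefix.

743f70c10b70282e376412

First, C1 ⊕ C2 = (M1 ⊕ K) ⊕ (M2 ⊕ K) = M1 ⊕ M2, so the key drops out. Then M2 = (M1 ⊕ M2) ⊕ M1 over the first 11 bytes.
byte 0: (0f ⊕ 18) ⊕ 63 = 17 ⊕ 63 = 74
byte 1: (ff ⊕ af) ⊕ 6f = 50 ⊕ 6f = 3f
byte 2: (64 ⊕ 70) ⊕ 64 = 14 ⊕ 64 = 70
byte 3: (2a ⊕ 8e) ⊕ 65 = a4 ⊕ 65 = c1
byte 4: (2b ⊕ 00) ⊕ 20 = 2b ⊕ 20 = 0b
byte 5: (8b ⊕ cc) ⊕ 37 = 47 ⊕ 37 = 70
byte 6: (bb ⊕ b3) ⊕ 20 = 08 ⊕ 20 = 28
byte 7: (c5 ⊕ 83) ⊕ 68 = 46 ⊕ 68 = 2e
byte 8: (c0 ⊕ 92) ⊕ 65 = 52 ⊕ 65 = 37
byte 9: (5a ⊕ 5f) ⊕ 61 = 05 ⊕ 61 = 64
byte 10: (ed ⊕ 9b) ⊕ 64 = 76 ⊕ 64 = 12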